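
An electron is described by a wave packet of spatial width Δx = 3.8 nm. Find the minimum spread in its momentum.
1.388 × 10^-26 kg·m/s

For a wave packet, the spatial width Δx and momentum spread Δp are related by the uncertainty principle:
ΔxΔp ≥ ℏ/2

The minimum momentum spread is:
Δp_min = ℏ/(2Δx)
Δp_min = (1.055e-34 J·s) / (2 × 3.800e-09 m)
Δp_min = 1.388e-26 kg·m/s

A wave packet cannot have both a well-defined position and well-defined momentum.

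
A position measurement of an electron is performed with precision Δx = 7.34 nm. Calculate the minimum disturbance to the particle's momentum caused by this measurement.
7.184 × 10^-27 kg·m/s

The uncertainty principle implies that measuring position disturbs momentum:
ΔxΔp ≥ ℏ/2

When we measure position with precision Δx, we necessarily introduce a momentum uncertainty:
Δp ≥ ℏ/(2Δx)
Δp_min = (1.055e-34 J·s) / (2 × 7.340e-09 m)
Δp_min = 7.184e-27 kg·m/s

The more precisely we measure position, the greater the momentum disturbance.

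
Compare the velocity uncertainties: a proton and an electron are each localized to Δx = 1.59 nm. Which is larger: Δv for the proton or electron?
The electron has the larger minimum velocity uncertainty, by a ratio of 1836.2.

For both particles, Δp_min = ℏ/(2Δx) = 3.316e-26 kg·m/s (same for both).

The velocity uncertainty is Δv = Δp/m:
- proton: Δv = 3.316e-26 / 1.673e-27 = 1.983e+01 m/s = 19.827 m/s
- electron: Δv = 3.316e-26 / 9.109e-31 = 3.640e+04 m/s = 36.405 km/s

Ratio: 3.640e+04 / 1.983e+01 = 1836.2

The lighter particle has larger velocity uncertainty because Δv ∝ 1/m.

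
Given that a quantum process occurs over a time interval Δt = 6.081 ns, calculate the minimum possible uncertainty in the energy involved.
54.120 neV

Using the energy-time uncertainty principle:
ΔEΔt ≥ ℏ/2

The minimum uncertainty in energy is:
ΔE_min = ℏ/(2Δt)
ΔE_min = (1.055e-34 J·s) / (2 × 6.081e-09 s)
ΔE_min = 8.671e-27 J = 54.120 neV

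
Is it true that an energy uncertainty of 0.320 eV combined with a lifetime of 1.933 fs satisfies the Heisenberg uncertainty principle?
Yes, it satisfies the uncertainty relation.

Calculate the product ΔEΔt:
ΔE = 0.320 eV = 5.127e-20 J
ΔEΔt = (5.127e-20 J) × (1.933e-15 s)
ΔEΔt = 9.910e-35 J·s

Compare to the minimum allowed value ℏ/2:
ℏ/2 = 5.273e-35 J·s

Since ΔEΔt = 9.910e-35 J·s ≥ 5.273e-35 J·s = ℏ/2,
this satisfies the uncertainty relation.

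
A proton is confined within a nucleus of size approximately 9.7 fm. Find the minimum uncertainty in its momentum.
5.436 × 10^-21 kg·m/s

Using the Heisenberg uncertainty principle:
ΔxΔp ≥ ℏ/2

With Δx ≈ L = 9.700e-15 m (the confinement size):
Δp_min = ℏ/(2Δx)
Δp_min = (1.055e-34 J·s) / (2 × 9.700e-15 m)
Δp_min = 5.436e-21 kg·m/s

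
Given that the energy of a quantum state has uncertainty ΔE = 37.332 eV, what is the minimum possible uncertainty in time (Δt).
8.816 as

Using the energy-time uncertainty principle:
ΔEΔt ≥ ℏ/2

The minimum uncertainty in time is:
Δt_min = ℏ/(2ΔE)
Δt_min = (1.055e-34 J·s) / (2 × 5.981e-18 J)
Δt_min = 8.816e-18 s = 8.816 as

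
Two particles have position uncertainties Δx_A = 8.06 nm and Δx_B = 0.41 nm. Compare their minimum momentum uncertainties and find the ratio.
Particle B has the larger minimum momentum uncertainty, by a factor of 19.66.

For each particle, the minimum momentum uncertainty is Δp_min = ℏ/(2Δx):

Particle A: Δp_A = ℏ/(2×8.060e-09 m) = 6.542e-27 kg·m/s
Particle B: Δp_B = ℏ/(2×4.100e-10 m) = 1.286e-25 kg·m/s

Ratio: Δp_B/Δp_A = 19.66

Since Δp_min ∝ 1/Δx, the particle with smaller position uncertainty (B) has larger momentum uncertainty.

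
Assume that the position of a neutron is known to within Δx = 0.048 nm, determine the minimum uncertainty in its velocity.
655.857 m/s

Using the Heisenberg uncertainty principle and Δp = mΔv:
ΔxΔp ≥ ℏ/2
Δx(mΔv) ≥ ℏ/2

The minimum uncertainty in velocity is:
Δv_min = ℏ/(2mΔx)
Δv_min = (1.055e-34 J·s) / (2 × 1.675e-27 kg × 4.800e-11 m)
Δv_min = 6.559e+02 m/s = 655.857 m/s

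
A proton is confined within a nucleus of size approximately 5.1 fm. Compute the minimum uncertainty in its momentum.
1.034 × 10^-20 kg·m/s

Using the Heisenberg uncertainty principle:
ΔxΔp ≥ ℏ/2

With Δx ≈ L = 5.100e-15 m (the confinement size):
Δp_min = ℏ/(2Δx)
Δp_min = (1.055e-34 J·s) / (2 × 5.100e-15 m)
Δp_min = 1.034e-20 kg·m/s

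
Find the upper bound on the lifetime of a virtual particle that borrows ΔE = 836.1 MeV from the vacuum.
3.936 × 10^-25 s

Using the energy-time uncertainty principle:
ΔEΔt ≥ ℏ/2

For a virtual particle borrowing energy ΔE, the maximum lifetime is:
Δt_max = ℏ/(2ΔE)

Converting energy:
ΔE = 836.1 MeV = 1.340e-10 J

Δt_max = (1.055e-34 J·s) / (2 × 1.340e-10 J)
Δt_max = 3.936e-25 s = 3.936 × 10^-25 s

Virtual particles with higher borrowed energy exist for shorter times.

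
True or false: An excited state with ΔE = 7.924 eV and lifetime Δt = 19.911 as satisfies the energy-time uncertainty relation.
No, it violates the uncertainty relation.

Calculate the product ΔEΔt:
ΔE = 7.924 eV = 1.270e-18 J
ΔEΔt = (1.270e-18 J) × (1.991e-17 s)
ΔEΔt = 2.528e-35 J·s

Compare to the minimum allowed value ℏ/2:
ℏ/2 = 5.273e-35 J·s

Since ΔEΔt = 2.528e-35 J·s < 5.273e-35 J·s = ℏ/2,
this violates the uncertainty relation.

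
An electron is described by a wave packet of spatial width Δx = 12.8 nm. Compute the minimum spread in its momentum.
4.119 × 10^-27 kg·m/s

For a wave packet, the spatial width Δx and momentum spread Δp are related by the uncertainty principle:
ΔxΔp ≥ ℏ/2

The minimum momentum spread is:
Δp_min = ℏ/(2Δx)
Δp_min = (1.055e-34 J·s) / (2 × 1.280e-08 m)
Δp_min = 4.119e-27 kg·m/s

A wave packet cannot have both a well-defined position and well-defined momentum.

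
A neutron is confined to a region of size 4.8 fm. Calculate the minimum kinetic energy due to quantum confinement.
224.840 keV

Using the uncertainty principle:

1. Position uncertainty: Δx ≈ 4.800e-15 m
2. Minimum momentum uncertainty: Δp = ℏ/(2Δx) = 1.099e-20 kg·m/s
3. Minimum kinetic energy:
   KE = (Δp)²/(2m) = (1.099e-20)²/(2 × 1.675e-27 kg)
   KE = 3.602e-14 J = 224.840 keV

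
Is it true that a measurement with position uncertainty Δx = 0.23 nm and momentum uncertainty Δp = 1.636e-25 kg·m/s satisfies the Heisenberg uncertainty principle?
No, it violates the uncertainty principle (impossible measurement).

Calculate the product ΔxΔp:
ΔxΔp = (2.300e-10 m) × (1.636e-25 kg·m/s)
ΔxΔp = 3.763e-35 J·s

Compare to the minimum allowed value ℏ/2:
ℏ/2 = 5.273e-35 J·s

Since ΔxΔp = 3.763e-35 J·s < 5.273e-35 J·s = ℏ/2,
the measurement violates the uncertainty principle.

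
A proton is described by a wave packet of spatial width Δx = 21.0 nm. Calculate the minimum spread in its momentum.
2.511 × 10^-27 kg·m/s

For a wave packet, the spatial width Δx and momentum spread Δp are related by the uncertainty principle:
ΔxΔp ≥ ℏ/2

The minimum momentum spread is:
Δp_min = ℏ/(2Δx)
Δp_min = (1.055e-34 J·s) / (2 × 2.100e-08 m)
Δp_min = 2.511e-27 kg·m/s

A wave packet cannot have both a well-defined position and well-defined momentum.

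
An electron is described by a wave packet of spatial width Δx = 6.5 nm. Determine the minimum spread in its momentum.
8.112 × 10^-27 kg·m/s

For a wave packet, the spatial width Δx and momentum spread Δp are related by the uncertainty principle:
ΔxΔp ≥ ℏ/2

The minimum momentum spread is:
Δp_min = ℏ/(2Δx)
Δp_min = (1.055e-34 J·s) / (2 × 6.500e-09 m)
Δp_min = 8.112e-27 kg·m/s

A wave packet cannot have both a well-defined position and well-defined momentum.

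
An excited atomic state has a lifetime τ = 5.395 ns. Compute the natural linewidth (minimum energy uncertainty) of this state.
61.002 neV

Using the energy-time uncertainty principle:
ΔEΔt ≥ ℏ/2

The lifetime τ represents the time uncertainty Δt.
The natural linewidth (minimum energy uncertainty) is:

ΔE = ℏ/(2τ)
ΔE = (1.055e-34 J·s) / (2 × 5.395e-09 s)
ΔE = 9.774e-27 J = 61.002 neV

This natural linewidth limits the precision of spectroscopic measurements.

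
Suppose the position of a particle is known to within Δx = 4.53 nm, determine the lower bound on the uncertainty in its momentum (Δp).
1.164 × 10^-26 kg·m/s

Using the Heisenberg uncertainty principle:
ΔxΔp ≥ ℏ/2

The minimum uncertainty in momentum is:
Δp_min = ℏ/(2Δx)
Δp_min = (1.055e-34 J·s) / (2 × 4.530e-09 m)
Δp_min = 1.164e-26 kg·m/s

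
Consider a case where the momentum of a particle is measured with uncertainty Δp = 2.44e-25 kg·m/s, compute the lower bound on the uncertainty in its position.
216.101 pm

Using the Heisenberg uncertainty principle:
ΔxΔp ≥ ℏ/2

The minimum uncertainty in position is:
Δx_min = ℏ/(2Δp)
Δx_min = (1.055e-34 J·s) / (2 × 2.440e-25 kg·m/s)
Δx_min = 2.161e-10 m = 216.101 pm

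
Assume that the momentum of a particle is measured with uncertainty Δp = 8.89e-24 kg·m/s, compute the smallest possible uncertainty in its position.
5.931 pm

Using the Heisenberg uncertainty principle:
ΔxΔp ≥ ℏ/2

The minimum uncertainty in position is:
Δx_min = ℏ/(2Δp)
Δx_min = (1.055e-34 J·s) / (2 × 8.890e-24 kg·m/s)
Δx_min = 5.931e-12 m = 5.931 pm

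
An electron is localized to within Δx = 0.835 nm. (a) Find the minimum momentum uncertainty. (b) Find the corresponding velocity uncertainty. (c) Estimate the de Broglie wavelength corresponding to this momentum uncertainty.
(a) Δp_min = 6.315 × 10^-26 kg·m/s
(b) Δv_min = 69.322 km/s
(c) λ_dB = 10.493 nm

Step-by-step:

(a) From the uncertainty principle:
Δp_min = ℏ/(2Δx) = (1.055e-34 J·s)/(2 × 8.350e-10 m) = 6.315e-26 kg·m/s

(b) The velocity uncertainty:
Δv = Δp/m = (6.315e-26 kg·m/s)/(9.109e-31 kg) = 6.932e+04 m/s = 69.322 km/s

(c) The de Broglie wavelength for this momentum:
λ = h/p = (6.626e-34 J·s)/(6.315e-26 kg·m/s) = 1.049e-08 m = 10.493 nm

Note: The de Broglie wavelength is comparable to the localization size, as expected from wave-particle duality.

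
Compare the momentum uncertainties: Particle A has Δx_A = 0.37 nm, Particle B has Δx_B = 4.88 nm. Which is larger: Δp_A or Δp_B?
Particle A has the larger minimum momentum uncertainty, by a factor of 13.19.

For each particle, the minimum momentum uncertainty is Δp_min = ℏ/(2Δx):

Particle A: Δp_A = ℏ/(2×3.700e-10 m) = 1.425e-25 kg·m/s
Particle B: Δp_B = ℏ/(2×4.880e-09 m) = 1.081e-26 kg·m/s

Ratio: Δp_A/Δp_B = 13.19

Since Δp_min ∝ 1/Δx, the particle with smaller position uncertainty (A) has larger momentum uncertainty.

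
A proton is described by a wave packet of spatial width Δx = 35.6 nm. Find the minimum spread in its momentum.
1.481 × 10^-27 kg·m/s

For a wave packet, the spatial width Δx and momentum spread Δp are related by the uncertainty principle:
ΔxΔp ≥ ℏ/2

The minimum momentum spread is:
Δp_min = ℏ/(2Δx)
Δp_min = (1.055e-34 J·s) / (2 × 3.560e-08 m)
Δp_min = 1.481e-27 kg·m/s

A wave packet cannot have both a well-defined position and well-defined momentum.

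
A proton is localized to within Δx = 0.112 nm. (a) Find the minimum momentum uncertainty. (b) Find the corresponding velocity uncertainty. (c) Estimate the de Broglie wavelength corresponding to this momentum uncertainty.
(a) Δp_min = 4.708 × 10^-25 kg·m/s
(b) Δv_min = 281.469 m/s
(c) λ_dB = 1.407 nm

Step-by-step:

(a) From the uncertainty principle:
Δp_min = ℏ/(2Δx) = (1.055e-34 J·s)/(2 × 1.120e-10 m) = 4.708e-25 kg·m/s

(b) The velocity uncertainty:
Δv = Δp/m = (4.708e-25 kg·m/s)/(1.673e-27 kg) = 2.815e+02 m/s = 281.469 m/s

(c) The de Broglie wavelength for this momentum:
λ = h/p = (6.626e-34 J·s)/(4.708e-25 kg·m/s) = 1.407e-09 m = 1.407 nm

Note: The de Broglie wavelength is comparable to the localization size, as expected from wave-particle duality.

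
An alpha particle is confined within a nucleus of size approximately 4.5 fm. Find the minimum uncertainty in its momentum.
1.172 × 10^-20 kg·m/s

Using the Heisenberg uncertainty principle:
ΔxΔp ≥ ℏ/2

With Δx ≈ L = 4.500e-15 m (the confinement size):
Δp_min = ℏ/(2Δx)
Δp_min = (1.055e-34 J·s) / (2 × 4.500e-15 m)
Δp_min = 1.172e-20 kg·m/s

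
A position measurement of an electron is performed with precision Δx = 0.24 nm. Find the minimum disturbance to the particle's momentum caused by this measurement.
2.197 × 10^-25 kg·m/s

The uncertainty principle implies that measuring position disturbs momentum:
ΔxΔp ≥ ℏ/2

When we measure position with precision Δx, we necessarily introduce a momentum uncertainty:
Δp ≥ ℏ/(2Δx)
Δp_min = (1.055e-34 J·s) / (2 × 2.400e-10 m)
Δp_min = 2.197e-25 kg·m/s

The more precisely we measure position, the greater the momentum disturbance.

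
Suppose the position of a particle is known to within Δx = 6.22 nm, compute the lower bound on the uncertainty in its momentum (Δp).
8.477 × 10^-27 kg·m/s

Using the Heisenberg uncertainty principle:
ΔxΔp ≥ ℏ/2

The minimum uncertainty in momentum is:
Δp_min = ℏ/(2Δx)
Δp_min = (1.055e-34 J·s) / (2 × 6.220e-09 m)
Δp_min = 8.477e-27 kg·m/s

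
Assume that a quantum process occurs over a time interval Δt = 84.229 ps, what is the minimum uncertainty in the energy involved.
3.907 μeV

Using the energy-time uncertainty principle:
ΔEΔt ≥ ℏ/2

The minimum uncertainty in energy is:
ΔE_min = ℏ/(2Δt)
ΔE_min = (1.055e-34 J·s) / (2 × 8.423e-11 s)
ΔE_min = 6.260e-25 J = 3.907 μeV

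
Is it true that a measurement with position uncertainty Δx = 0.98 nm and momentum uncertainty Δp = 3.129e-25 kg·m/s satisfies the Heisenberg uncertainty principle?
Yes, it satisfies the uncertainty principle.

Calculate the product ΔxΔp:
ΔxΔp = (9.800e-10 m) × (3.129e-25 kg·m/s)
ΔxΔp = 3.066e-34 J·s

Compare to the minimum allowed value ℏ/2:
ℏ/2 = 5.273e-35 J·s

Since ΔxΔp = 3.066e-34 J·s ≥ 5.273e-35 J·s = ℏ/2,
the measurement satisfies the uncertainty principle.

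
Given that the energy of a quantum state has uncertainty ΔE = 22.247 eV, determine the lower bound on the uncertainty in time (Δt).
14.793 as

Using the energy-time uncertainty principle:
ΔEΔt ≥ ℏ/2

The minimum uncertainty in time is:
Δt_min = ℏ/(2ΔE)
Δt_min = (1.055e-34 J·s) / (2 × 3.564e-18 J)
Δt_min = 1.479e-17 s = 14.793 as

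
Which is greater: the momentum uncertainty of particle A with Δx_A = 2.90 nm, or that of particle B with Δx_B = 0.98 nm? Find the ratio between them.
Particle B has the larger minimum momentum uncertainty, by a factor of 2.96.

For each particle, the minimum momentum uncertainty is Δp_min = ℏ/(2Δx):

Particle A: Δp_A = ℏ/(2×2.900e-09 m) = 1.818e-26 kg·m/s
Particle B: Δp_B = ℏ/(2×9.800e-10 m) = 5.380e-26 kg·m/s

Ratio: Δp_B/Δp_A = 2.96

Since Δp_min ∝ 1/Δx, the particle with smaller position uncertainty (B) has larger momentum uncertainty.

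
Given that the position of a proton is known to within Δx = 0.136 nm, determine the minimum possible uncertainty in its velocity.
231.798 m/s

Using the Heisenberg uncertainty principle and Δp = mΔv:
ΔxΔp ≥ ℏ/2
Δx(mΔv) ≥ ℏ/2

The minimum uncertainty in velocity is:
Δv_min = ℏ/(2mΔx)
Δv_min = (1.055e-34 J·s) / (2 × 1.673e-27 kg × 1.360e-10 m)
Δv_min = 2.318e+02 m/s = 231.798 m/s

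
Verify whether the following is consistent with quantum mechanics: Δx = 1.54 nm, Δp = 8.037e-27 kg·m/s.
No, it violates the uncertainty principle (impossible measurement).

Calculate the product ΔxΔp:
ΔxΔp = (1.540e-09 m) × (8.037e-27 kg·m/s)
ΔxΔp = 1.238e-35 J·s

Compare to the minimum allowed value ℏ/2:
ℏ/2 = 5.273e-35 J·s

Since ΔxΔp = 1.238e-35 J·s < 5.273e-35 J·s = ℏ/2,
the measurement violates the uncertainty principle.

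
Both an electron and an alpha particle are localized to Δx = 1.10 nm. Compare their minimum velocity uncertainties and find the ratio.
The electron has the larger minimum velocity uncertainty, by a ratio of 7294.3.

For both particles, Δp_min = ℏ/(2Δx) = 4.794e-26 kg·m/s (same for both).

The velocity uncertainty is Δv = Δp/m:
- electron: Δv = 4.794e-26 / 9.109e-31 = 5.262e+04 m/s = 52.622 km/s
- alpha particle: Δv = 4.794e-26 / 6.645e-27 = 7.214e+00 m/s = 7.214 m/s

Ratio: 5.262e+04 / 7.214e+00 = 7294.3

The lighter particle has larger velocity uncertainty because Δv ∝ 1/m.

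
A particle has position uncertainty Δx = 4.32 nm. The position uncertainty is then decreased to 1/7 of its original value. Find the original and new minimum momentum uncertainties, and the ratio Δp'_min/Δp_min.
Original Δp_min = 1.221 × 10^-26 kg·m/s; new Δp'_min = 8.544 × 10^-26 kg·m/s; ratio Δp'_min/Δp_min = 7.

From the uncertainty principle ΔxΔp ≥ ℏ/2, the minimum momentum uncertainty is Δp_min = ℏ/(2Δx).

Original (Δx = 4.32 nm = 4.320e-09 m):
Δp_min = (1.055e-34 J·s)/(2 × 4.320e-09 m) = 1.221e-26 kg·m/s

When Δx → (1/7)Δx:
Δp'_min = ℏ/(2 × (1/7)Δx) = 7 × ℏ/(2Δx) = 7 × Δp_min
Δp'_min = 7 × 1.221e-26 kg·m/s = 8.544e-26 kg·m/s

Since Δp_min ∝ 1/Δx, when Δx is decreased to 1/7 of its original value, Δp_min increases to 7 times its original value.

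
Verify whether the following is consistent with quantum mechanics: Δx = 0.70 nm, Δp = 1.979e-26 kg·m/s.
No, it violates the uncertainty principle (impossible measurement).

Calculate the product ΔxΔp:
ΔxΔp = (7.000e-10 m) × (1.979e-26 kg·m/s)
ΔxΔp = 1.385e-35 J·s

Compare to the minimum allowed value ℏ/2:
ℏ/2 = 5.273e-35 J·s

Since ΔxΔp = 1.385e-35 J·s < 5.273e-35 J·s = ℏ/2,
the measurement violates the uncertainty principle.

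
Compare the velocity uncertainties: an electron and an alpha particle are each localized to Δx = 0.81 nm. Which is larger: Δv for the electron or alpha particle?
The electron has the larger minimum velocity uncertainty, by a ratio of 7294.3.

For both particles, Δp_min = ℏ/(2Δx) = 6.510e-26 kg·m/s (same for both).

The velocity uncertainty is Δv = Δp/m:
- electron: Δv = 6.510e-26 / 9.109e-31 = 7.146e+04 m/s = 71.462 km/s
- alpha particle: Δv = 6.510e-26 / 6.645e-27 = 9.797e+00 m/s = 9.797 m/s

Ratio: 7.146e+04 / 9.797e+00 = 7294.3

The lighter particle has larger velocity uncertainty because Δv ∝ 1/m.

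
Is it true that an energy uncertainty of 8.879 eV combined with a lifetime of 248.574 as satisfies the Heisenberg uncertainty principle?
Yes, it satisfies the uncertainty relation.

Calculate the product ΔEΔt:
ΔE = 8.879 eV = 1.423e-18 J
ΔEΔt = (1.423e-18 J) × (2.486e-16 s)
ΔEΔt = 3.536e-34 J·s

Compare to the minimum allowed value ℏ/2:
ℏ/2 = 5.273e-35 J·s

Since ΔEΔt = 3.536e-34 J·s ≥ 5.273e-35 J·s = ℏ/2,
this satisfies the uncertainty relation.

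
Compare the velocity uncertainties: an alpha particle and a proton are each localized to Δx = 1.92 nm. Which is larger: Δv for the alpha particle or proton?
The proton has the larger minimum velocity uncertainty, by a ratio of 4.0.

For both particles, Δp_min = ℏ/(2Δx) = 2.746e-26 kg·m/s (same for both).

The velocity uncertainty is Δv = Δp/m:
- alpha particle: Δv = 2.746e-26 / 6.645e-27 = 4.133e+00 m/s = 4.133 m/s
- proton: Δv = 2.746e-26 / 1.673e-27 = 1.642e+01 m/s = 16.419 m/s

Ratio: 1.642e+01 / 4.133e+00 = 4.0

The lighter particle has larger velocity uncertainty because Δv ∝ 1/m.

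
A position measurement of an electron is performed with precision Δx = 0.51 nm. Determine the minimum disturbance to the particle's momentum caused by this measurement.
1.034 × 10^-25 kg·m/s

The uncertainty principle implies that measuring position disturbs momentum:
ΔxΔp ≥ ℏ/2

When we measure position with precision Δx, we necessarily introduce a momentum uncertainty:
Δp ≥ ℏ/(2Δx)
Δp_min = (1.055e-34 J·s) / (2 × 5.100e-10 m)
Δp_min = 1.034e-25 kg·m/s

The more precisely we measure position, the greater the momentum disturbance.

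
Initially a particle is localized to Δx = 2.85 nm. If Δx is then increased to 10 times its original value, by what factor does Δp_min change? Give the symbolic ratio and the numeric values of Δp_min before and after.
Original Δp_min = 1.850 × 10^-26 kg·m/s; new Δp'_min = 1.850 × 10^-27 kg·m/s; ratio Δp'_min/Δp_min = 1/10.

From the uncertainty principle ΔxΔp ≥ ℏ/2, the minimum momentum uncertainty is Δp_min = ℏ/(2Δx).

Original (Δx = 2.85 nm = 2.850e-09 m):
Δp_min = (1.055e-34 J·s)/(2 × 2.850e-09 m) = 1.850e-26 kg·m/s

When Δx → 10Δx:
Δp'_min = ℏ/(2 × 10Δx) = (1/10) × ℏ/(2Δx) = (1/10) × Δp_min
Δp'_min = 1/10 × 1.850e-26 kg·m/s = 1.850e-27 kg·m/s

Since Δp_min ∝ 1/Δx, when Δx is increased to 10 times its original value, Δp_min decreases to 1/10 of its original value.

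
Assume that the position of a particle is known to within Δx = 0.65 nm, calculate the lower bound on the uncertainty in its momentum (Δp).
8.112 × 10^-26 kg·m/s

Using the Heisenberg uncertainty principle:
ΔxΔp ≥ ℏ/2

The minimum uncertainty in momentum is:
Δp_min = ℏ/(2Δx)
Δp_min = (1.055e-34 J·s) / (2 × 6.500e-10 m)
Δp_min = 8.112e-26 kg·m/s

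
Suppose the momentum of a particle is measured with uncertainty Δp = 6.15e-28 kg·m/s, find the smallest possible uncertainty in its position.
85.738 nm

Using the Heisenberg uncertainty principle:
ΔxΔp ≥ ℏ/2

The minimum uncertainty in position is:
Δx_min = ℏ/(2Δp)
Δx_min = (1.055e-34 J·s) / (2 × 6.150e-28 kg·m/s)
Δx_min = 8.574e-08 m = 85.738 nm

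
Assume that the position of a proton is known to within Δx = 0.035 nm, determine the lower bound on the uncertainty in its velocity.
900.700 m/s

Using the Heisenberg uncertainty principle and Δp = mΔv:
ΔxΔp ≥ ℏ/2
Δx(mΔv) ≥ ℏ/2

The minimum uncertainty in velocity is:
Δv_min = ℏ/(2mΔx)
Δv_min = (1.055e-34 J·s) / (2 × 1.673e-27 kg × 3.500e-11 m)
Δv_min = 9.007e+02 m/s = 900.700 m/s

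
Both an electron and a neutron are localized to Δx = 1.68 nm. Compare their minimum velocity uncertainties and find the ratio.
The electron has the larger minimum velocity uncertainty, by a ratio of 1838.7.

For both particles, Δp_min = ℏ/(2Δx) = 3.139e-26 kg·m/s (same for both).

The velocity uncertainty is Δv = Δp/m:
- electron: Δv = 3.139e-26 / 9.109e-31 = 3.445e+04 m/s = 34.455 km/s
- neutron: Δv = 3.139e-26 / 1.675e-27 = 1.874e+01 m/s = 18.739 m/s

Ratio: 3.445e+04 / 1.874e+01 = 1838.7

The lighter particle has larger velocity uncertainty because Δv ∝ 1/m.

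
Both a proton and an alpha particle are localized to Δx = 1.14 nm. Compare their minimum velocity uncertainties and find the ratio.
The proton has the larger minimum velocity uncertainty, by a ratio of 4.0.

For both particles, Δp_min = ℏ/(2Δx) = 4.625e-26 kg·m/s (same for both).

The velocity uncertainty is Δv = Δp/m:
- proton: Δv = 4.625e-26 / 1.673e-27 = 2.765e+01 m/s = 27.653 m/s
- alpha particle: Δv = 4.625e-26 / 6.645e-27 = 6.961e+00 m/s = 6.961 m/s

Ratio: 2.765e+01 / 6.961e+00 = 4.0

The lighter particle has larger velocity uncertainty because Δv ∝ 1/m.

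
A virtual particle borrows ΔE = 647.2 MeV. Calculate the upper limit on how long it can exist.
5.085 × 10^-25 s

Using the energy-time uncertainty principle:
ΔEΔt ≥ ℏ/2

For a virtual particle borrowing energy ΔE, the maximum lifetime is:
Δt_max = ℏ/(2ΔE)

Converting energy:
ΔE = 647.2 MeV = 1.037e-10 J

Δt_max = (1.055e-34 J·s) / (2 × 1.037e-10 J)
Δt_max = 5.085e-25 s = 5.085 × 10^-25 s

Virtual particles with higher borrowed energy exist for shorter times.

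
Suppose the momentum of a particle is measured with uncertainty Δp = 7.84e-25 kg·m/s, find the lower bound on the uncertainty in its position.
67.256 pm

Using the Heisenberg uncertainty principle:
ΔxΔp ≥ ℏ/2

The minimum uncertainty in position is:
Δx_min = ℏ/(2Δp)
Δx_min = (1.055e-34 J·s) / (2 × 7.840e-25 kg·m/s)
Δx_min = 6.726e-11 m = 67.256 pm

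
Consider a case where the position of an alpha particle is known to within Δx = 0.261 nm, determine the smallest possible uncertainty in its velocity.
30.404 m/s

Using the Heisenberg uncertainty principle and Δp = mΔv:
ΔxΔp ≥ ℏ/2
Δx(mΔv) ≥ ℏ/2

The minimum uncertainty in velocity is:
Δv_min = ℏ/(2mΔx)
Δv_min = (1.055e-34 J·s) / (2 × 6.645e-27 kg × 2.610e-10 m)
Δv_min = 3.040e+01 m/s = 30.404 m/s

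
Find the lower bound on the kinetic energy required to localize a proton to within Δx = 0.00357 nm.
407.022 meV

Localizing a particle requires giving it sufficient momentum uncertainty:

1. From uncertainty principle: Δp ≥ ℏ/(2Δx)
   Δp_min = (1.055e-34 J·s) / (2 × 3.570e-12 m)
   Δp_min = 1.477e-23 kg·m/s

2. This momentum uncertainty corresponds to kinetic energy:
   KE ≈ (Δp)²/(2m) = (1.477e-23)²/(2 × 1.673e-27 kg)
   KE = 6.521e-20 J = 407.022 meV

Tighter localization requires more energy.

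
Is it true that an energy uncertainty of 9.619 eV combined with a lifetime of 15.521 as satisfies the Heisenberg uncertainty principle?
No, it violates the uncertainty relation.

Calculate the product ΔEΔt:
ΔE = 9.619 eV = 1.541e-18 J
ΔEΔt = (1.541e-18 J) × (1.552e-17 s)
ΔEΔt = 2.392e-35 J·s

Compare to the minimum allowed value ℏ/2:
ℏ/2 = 5.273e-35 J·s

Since ΔEΔt = 2.392e-35 J·s < 5.273e-35 J·s = ℏ/2,
this violates the uncertainty relation.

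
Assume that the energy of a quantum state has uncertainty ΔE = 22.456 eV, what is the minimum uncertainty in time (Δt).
14.656 as

Using the energy-time uncertainty principle:
ΔEΔt ≥ ℏ/2

The minimum uncertainty in time is:
Δt_min = ℏ/(2ΔE)
Δt_min = (1.055e-34 J·s) / (2 × 3.598e-18 J)
Δt_min = 1.466e-17 s = 14.656 as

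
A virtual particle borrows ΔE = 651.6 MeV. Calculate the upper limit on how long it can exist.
5.051 × 10^-25 s

Using the energy-time uncertainty principle:
ΔEΔt ≥ ℏ/2

For a virtual particle borrowing energy ΔE, the maximum lifetime is:
Δt_max = ℏ/(2ΔE)

Converting energy:
ΔE = 651.6 MeV = 1.044e-10 J

Δt_max = (1.055e-34 J·s) / (2 × 1.044e-10 J)
Δt_max = 5.051e-25 s = 5.051 × 10^-25 s

Virtual particles with higher borrowed energy exist for shorter times.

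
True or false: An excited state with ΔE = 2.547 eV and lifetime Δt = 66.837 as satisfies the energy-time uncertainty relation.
No, it violates the uncertainty relation.

Calculate the product ΔEΔt:
ΔE = 2.547 eV = 4.081e-19 J
ΔEΔt = (4.081e-19 J) × (6.684e-17 s)
ΔEΔt = 2.727e-35 J·s

Compare to the minimum allowed value ℏ/2:
ℏ/2 = 5.273e-35 J·s

Since ΔEΔt = 2.727e-35 J·s < 5.273e-35 J·s = ℏ/2,
this violates the uncertainty relation.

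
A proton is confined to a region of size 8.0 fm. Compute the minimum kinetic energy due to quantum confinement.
81.054 keV

Using the uncertainty principle:

1. Position uncertainty: Δx ≈ 8.000e-15 m
2. Minimum momentum uncertainty: Δp = ℏ/(2Δx) = 6.591e-21 kg·m/s
3. Minimum kinetic energy:
   KE = (Δp)²/(2m) = (6.591e-21)²/(2 × 1.673e-27 kg)
   KE = 1.299e-14 J = 81.054 keV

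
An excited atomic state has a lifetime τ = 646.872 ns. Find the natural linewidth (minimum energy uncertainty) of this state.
508.765 peV

Using the energy-time uncertainty principle:
ΔEΔt ≥ ℏ/2

The lifetime τ represents the time uncertainty Δt.
The natural linewidth (minimum energy uncertainty) is:

ΔE = ℏ/(2τ)
ΔE = (1.055e-34 J·s) / (2 × 6.469e-07 s)
ΔE = 8.151e-29 J = 508.765 peV

This natural linewidth limits the precision of spectroscopic measurements.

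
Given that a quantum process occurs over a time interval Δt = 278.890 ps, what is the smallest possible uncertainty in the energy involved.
1.180 μeV

Using the energy-time uncertainty principle:
ΔEΔt ≥ ℏ/2

The minimum uncertainty in energy is:
ΔE_min = ℏ/(2Δt)
ΔE_min = (1.055e-34 J·s) / (2 × 2.789e-10 s)
ΔE_min = 1.891e-25 J = 1.180 μeV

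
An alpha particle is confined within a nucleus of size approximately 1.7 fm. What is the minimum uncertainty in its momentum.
3.102 × 10^-20 kg·m/s

Using the Heisenberg uncertainty principle:
ΔxΔp ≥ ℏ/2

With Δx ≈ L = 1.700e-15 m (the confinement size):
Δp_min = ℏ/(2Δx)
Δp_min = (1.055e-34 J·s) / (2 × 1.700e-15 m)
Δp_min = 3.102e-20 kg·m/s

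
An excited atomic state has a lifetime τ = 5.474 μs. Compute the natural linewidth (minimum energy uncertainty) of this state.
60.122 peV

Using the energy-time uncertainty principle:
ΔEΔt ≥ ℏ/2

The lifetime τ represents the time uncertainty Δt.
The natural linewidth (minimum energy uncertainty) is:

ΔE = ℏ/(2τ)
ΔE = (1.055e-34 J·s) / (2 × 5.474e-06 s)
ΔE = 9.633e-30 J = 60.122 peV

This natural linewidth limits the precision of spectroscopic measurements.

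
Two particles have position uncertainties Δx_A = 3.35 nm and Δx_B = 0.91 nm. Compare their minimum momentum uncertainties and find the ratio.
Particle B has the larger minimum momentum uncertainty, by a factor of 3.68.

For each particle, the minimum momentum uncertainty is Δp_min = ℏ/(2Δx):

Particle A: Δp_A = ℏ/(2×3.350e-09 m) = 1.574e-26 kg·m/s
Particle B: Δp_B = ℏ/(2×9.100e-10 m) = 5.794e-26 kg·m/s

Ratio: Δp_B/Δp_A = 3.68

Since Δp_min ∝ 1/Δx, the particle with smaller position uncertainty (B) has larger momentum uncertainty.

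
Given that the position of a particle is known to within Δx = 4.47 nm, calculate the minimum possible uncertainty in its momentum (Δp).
1.180 × 10^-26 kg·m/s

Using the Heisenberg uncertainty principle:
ΔxΔp ≥ ℏ/2

The minimum uncertainty in momentum is:
Δp_min = ℏ/(2Δx)
Δp_min = (1.055e-34 J·s) / (2 × 4.470e-09 m)
Δp_min = 1.180e-26 kg·m/s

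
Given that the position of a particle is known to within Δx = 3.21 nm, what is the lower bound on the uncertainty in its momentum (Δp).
1.643 × 10^-26 kg·m/s

Using the Heisenberg uncertainty principle:
ΔxΔp ≥ ℏ/2

The minimum uncertainty in momentum is:
Δp_min = ℏ/(2Δx)
Δp_min = (1.055e-34 J·s) / (2 × 3.210e-09 m)
Δp_min = 1.643e-26 kg·m/s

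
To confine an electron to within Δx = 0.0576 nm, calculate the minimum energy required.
2.871 eV

Localizing a particle requires giving it sufficient momentum uncertainty:

1. From uncertainty principle: Δp ≥ ℏ/(2Δx)
   Δp_min = (1.055e-34 J·s) / (2 × 5.760e-11 m)
   Δp_min = 9.154e-25 kg·m/s

2. This momentum uncertainty corresponds to kinetic energy:
   KE ≈ (Δp)²/(2m) = (9.154e-25)²/(2 × 9.109e-31 kg)
   KE = 4.600e-19 J = 2.871 eV

Tighter localization requires more energy.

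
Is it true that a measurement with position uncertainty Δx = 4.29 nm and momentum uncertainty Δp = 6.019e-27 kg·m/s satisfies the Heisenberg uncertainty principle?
No, it violates the uncertainty principle (impossible measurement).

Calculate the product ΔxΔp:
ΔxΔp = (4.290e-09 m) × (6.019e-27 kg·m/s)
ΔxΔp = 2.582e-35 J·s

Compare to the minimum allowed value ℏ/2:
ℏ/2 = 5.273e-35 J·s

Since ΔxΔp = 2.582e-35 J·s < 5.273e-35 J·s = ℏ/2,
the measurement violates the uncertainty principle.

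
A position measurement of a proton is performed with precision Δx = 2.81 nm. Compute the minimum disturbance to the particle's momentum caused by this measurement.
1.876 × 10^-26 kg·m/s

The uncertainty principle implies that measuring position disturbs momentum:
ΔxΔp ≥ ℏ/2

When we measure position with precision Δx, we necessarily introduce a momentum uncertainty:
Δp ≥ ℏ/(2Δx)
Δp_min = (1.055e-34 J·s) / (2 × 2.810e-09 m)
Δp_min = 1.876e-26 kg·m/s

The more precisely we measure position, the greater the momentum disturbance.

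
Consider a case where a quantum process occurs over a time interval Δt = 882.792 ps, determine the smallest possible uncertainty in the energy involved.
372.801 neV

Using the energy-time uncertainty principle:
ΔEΔt ≥ ℏ/2

The minimum uncertainty in energy is:
ΔE_min = ℏ/(2Δt)
ΔE_min = (1.055e-34 J·s) / (2 × 8.828e-10 s)
ΔE_min = 5.973e-26 J = 372.801 neV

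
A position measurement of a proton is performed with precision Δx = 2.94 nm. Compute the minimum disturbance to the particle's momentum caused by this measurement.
1.793 × 10^-26 kg·m/s

The uncertainty principle implies that measuring position disturbs momentum:
ΔxΔp ≥ ℏ/2

When we measure position with precision Δx, we necessarily introduce a momentum uncertainty:
Δp ≥ ℏ/(2Δx)
Δp_min = (1.055e-34 J·s) / (2 × 2.940e-09 m)
Δp_min = 1.793e-26 kg·m/s

The more precisely we measure position, the greater the momentum disturbance.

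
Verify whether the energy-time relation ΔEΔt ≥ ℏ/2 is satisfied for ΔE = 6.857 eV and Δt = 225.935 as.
Yes, it satisfies the uncertainty relation.

Calculate the product ΔEΔt:
ΔE = 6.857 eV = 1.099e-18 J
ΔEΔt = (1.099e-18 J) × (2.259e-16 s)
ΔEΔt = 2.482e-34 J·s

Compare to the minimum allowed value ℏ/2:
ℏ/2 = 5.273e-35 J·s

Since ΔEΔt = 2.482e-34 J·s ≥ 5.273e-35 J·s = ℏ/2,
this satisfies the uncertainty relation.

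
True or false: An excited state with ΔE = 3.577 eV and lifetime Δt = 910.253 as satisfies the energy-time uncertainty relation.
Yes, it satisfies the uncertainty relation.

Calculate the product ΔEΔt:
ΔE = 3.577 eV = 5.731e-19 J
ΔEΔt = (5.731e-19 J) × (9.103e-16 s)
ΔEΔt = 5.217e-34 J·s

Compare to the minimum allowed value ℏ/2:
ℏ/2 = 5.273e-35 J·s

Since ΔEΔt = 5.217e-34 J·s ≥ 5.273e-35 J·s = ℏ/2,
this satisfies the uncertainty relation.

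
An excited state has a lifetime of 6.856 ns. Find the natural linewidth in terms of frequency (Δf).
11.607 MHz

Using the energy-time uncertainty principle and E = hf:
ΔEΔt ≥ ℏ/2
hΔf·Δt ≥ ℏ/2

The minimum frequency uncertainty is:
Δf = ℏ/(2hτ) = 1/(4πτ)
Δf = 1/(4π × 6.856e-09 s)
Δf = 1.161e+07 Hz = 11.607 MHz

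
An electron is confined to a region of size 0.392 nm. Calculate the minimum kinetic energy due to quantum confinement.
61.986 meV

Using the uncertainty principle:

1. Position uncertainty: Δx ≈ 3.920e-10 m
2. Minimum momentum uncertainty: Δp = ℏ/(2Δx) = 1.345e-25 kg·m/s
3. Minimum kinetic energy:
   KE = (Δp)²/(2m) = (1.345e-25)²/(2 × 9.109e-31 kg)
   KE = 9.931e-21 J = 61.986 meV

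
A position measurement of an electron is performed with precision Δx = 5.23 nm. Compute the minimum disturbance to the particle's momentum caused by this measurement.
1.008 × 10^-26 kg·m/s

The uncertainty principle implies that measuring position disturbs momentum:
ΔxΔp ≥ ℏ/2

When we measure position with precision Δx, we necessarily introduce a momentum uncertainty:
Δp ≥ ℏ/(2Δx)
Δp_min = (1.055e-34 J·s) / (2 × 5.230e-09 m)
Δp_min = 1.008e-26 kg·m/s

The more precisely we measure position, the greater the momentum disturbance.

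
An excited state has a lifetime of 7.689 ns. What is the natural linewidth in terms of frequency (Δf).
10.350 MHz

Using the energy-time uncertainty principle and E = hf:
ΔEΔt ≥ ℏ/2
hΔf·Δt ≥ ℏ/2

The minimum frequency uncertainty is:
Δf = ℏ/(2hτ) = 1/(4πτ)
Δf = 1/(4π × 7.689e-09 s)
Δf = 1.035e+07 Hz = 10.350 MHz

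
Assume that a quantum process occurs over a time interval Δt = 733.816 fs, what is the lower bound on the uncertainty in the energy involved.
448.486 μeV

Using the energy-time uncertainty principle:
ΔEΔt ≥ ℏ/2

The minimum uncertainty in energy is:
ΔE_min = ℏ/(2Δt)
ΔE_min = (1.055e-34 J·s) / (2 × 7.338e-13 s)
ΔE_min = 7.186e-23 J = 448.486 μeV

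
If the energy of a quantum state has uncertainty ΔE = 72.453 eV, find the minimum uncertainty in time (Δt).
4.542 as

Using the energy-time uncertainty principle:
ΔEΔt ≥ ℏ/2

The minimum uncertainty in time is:
Δt_min = ℏ/(2ΔE)
Δt_min = (1.055e-34 J·s) / (2 × 1.161e-17 J)
Δt_min = 4.542e-18 s = 4.542 as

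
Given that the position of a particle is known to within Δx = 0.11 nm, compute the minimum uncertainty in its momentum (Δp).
4.794 × 10^-25 kg·m/s

Using the Heisenberg uncertainty principle:
ΔxΔp ≥ ℏ/2

The minimum uncertainty in momentum is:
Δp_min = ℏ/(2Δx)
Δp_min = (1.055e-34 J·s) / (2 × 1.100e-10 m)
Δp_min = 4.794e-25 kg·m/s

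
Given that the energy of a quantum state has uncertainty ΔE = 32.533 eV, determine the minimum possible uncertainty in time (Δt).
10.116 as

Using the energy-time uncertainty principle:
ΔEΔt ≥ ℏ/2

The minimum uncertainty in time is:
Δt_min = ℏ/(2ΔE)
Δt_min = (1.055e-34 J·s) / (2 × 5.212e-18 J)
Δt_min = 1.012e-17 s = 10.116 as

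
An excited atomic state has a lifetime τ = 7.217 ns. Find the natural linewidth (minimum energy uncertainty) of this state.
45.601 neV

Using the energy-time uncertainty principle:
ΔEΔt ≥ ℏ/2

The lifetime τ represents the time uncertainty Δt.
The natural linewidth (minimum energy uncertainty) is:

ΔE = ℏ/(2τ)
ΔE = (1.055e-34 J·s) / (2 × 7.217e-09 s)
ΔE = 7.306e-27 J = 45.601 neV

This natural linewidth limits the precision of spectroscopic measurements.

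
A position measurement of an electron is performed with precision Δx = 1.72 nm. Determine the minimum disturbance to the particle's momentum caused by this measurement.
3.066 × 10^-26 kg·m/s

The uncertainty principle implies that measuring position disturbs momentum:
ΔxΔp ≥ ℏ/2

When we measure position with precision Δx, we necessarily introduce a momentum uncertainty:
Δp ≥ ℏ/(2Δx)
Δp_min = (1.055e-34 J·s) / (2 × 1.720e-09 m)
Δp_min = 3.066e-26 kg·m/s

The more precisely we measure position, the greater the momentum disturbance.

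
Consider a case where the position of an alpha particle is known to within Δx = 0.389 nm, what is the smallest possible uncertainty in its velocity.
20.400 m/s

Using the Heisenberg uncertainty principle and Δp = mΔv:
ΔxΔp ≥ ℏ/2
Δx(mΔv) ≥ ℏ/2

The minimum uncertainty in velocity is:
Δv_min = ℏ/(2mΔx)
Δv_min = (1.055e-34 J·s) / (2 × 6.645e-27 kg × 3.890e-10 m)
Δv_min = 2.040e+01 m/s = 20.400 m/s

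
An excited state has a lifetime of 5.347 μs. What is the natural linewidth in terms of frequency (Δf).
14.883 kHz

Using the energy-time uncertainty principle and E = hf:
ΔEΔt ≥ ℏ/2
hΔf·Δt ≥ ℏ/2

The minimum frequency uncertainty is:
Δf = ℏ/(2hτ) = 1/(4πτ)
Δf = 1/(4π × 5.347e-06 s)
Δf = 1.488e+04 Hz = 14.883 kHz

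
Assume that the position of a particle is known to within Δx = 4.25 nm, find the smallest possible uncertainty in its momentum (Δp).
1.241 × 10^-26 kg·m/s

Using the Heisenberg uncertainty principle:
ΔxΔp ≥ ℏ/2

The minimum uncertainty in momentum is:
Δp_min = ℏ/(2Δx)
Δp_min = (1.055e-34 J·s) / (2 × 4.250e-09 m)
Δp_min = 1.241e-26 kg·m/s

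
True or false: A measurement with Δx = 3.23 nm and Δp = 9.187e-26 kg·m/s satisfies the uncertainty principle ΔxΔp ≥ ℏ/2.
Yes, it satisfies the uncertainty principle.

Calculate the product ΔxΔp:
ΔxΔp = (3.230e-09 m) × (9.187e-26 kg·m/s)
ΔxΔp = 2.967e-34 J·s

Compare to the minimum allowed value ℏ/2:
ℏ/2 = 5.273e-35 J·s

Since ΔxΔp = 2.967e-34 J·s ≥ 5.273e-35 J·s = ℏ/2,
the measurement satisfies the uncertainty principle.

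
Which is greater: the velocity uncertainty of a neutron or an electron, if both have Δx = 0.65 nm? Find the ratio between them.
The electron has the larger minimum velocity uncertainty, by a ratio of 1838.7.

For both particles, Δp_min = ℏ/(2Δx) = 8.112e-26 kg·m/s (same for both).

The velocity uncertainty is Δv = Δp/m:
- neutron: Δv = 8.112e-26 / 1.675e-27 = 4.843e+01 m/s = 48.432 m/s
- electron: Δv = 8.112e-26 / 9.109e-31 = 8.905e+04 m/s = 89.052 km/s

Ratio: 8.905e+04 / 4.843e+01 = 1838.7

The lighter particle has larger velocity uncertainty because Δv ∝ 1/m.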